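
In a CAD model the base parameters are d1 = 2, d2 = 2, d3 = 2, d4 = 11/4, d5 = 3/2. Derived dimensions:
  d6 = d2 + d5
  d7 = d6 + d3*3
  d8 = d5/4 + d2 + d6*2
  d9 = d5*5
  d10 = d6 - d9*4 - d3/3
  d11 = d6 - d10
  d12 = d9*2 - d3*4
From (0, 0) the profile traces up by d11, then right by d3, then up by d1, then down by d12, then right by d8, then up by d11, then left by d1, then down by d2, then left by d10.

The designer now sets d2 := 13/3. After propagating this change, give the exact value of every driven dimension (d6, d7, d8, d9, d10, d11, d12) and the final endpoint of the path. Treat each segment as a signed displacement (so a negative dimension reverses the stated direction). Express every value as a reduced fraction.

Apply edit: d2 := 13/3
  d6 = d2 + d5 = 35/6
  d7 = d6 + d3*3 = 71/6
  d8 = d5/4 + d2 + d6*2 = 131/8
  d9 = d5*5 = 15/2
  d10 = d6 - d9*4 - d3/3 = -149/6
  d11 = d6 - d10 = 92/3
  d12 = d9*2 - d3*4 = 7
Walk from origin (0, 0):
  seg 1: up by d11 = 92/3 → (0, 92/3)
  seg 2: right by d3 = 2 → (2, 92/3)
  seg 3: up by d1 = 2 → (2, 98/3)
  seg 4: down by d12 = 7 → (2, 77/3)
  seg 5: right by d8 = 131/8 → (147/8, 77/3)
  seg 6: up by d11 = 92/3 → (147/8, 169/3)
  seg 7: left by d1 = 2 → (131/8, 169/3)
  seg 8: down by d2 = 13/3 → (131/8, 52)
  seg 9: left by d10 = -149/6 → (989/24, 52)

d6 = 35/6
d7 = 71/6
d8 = 131/8
d9 = 15/2
d10 = -149/6
d11 = 92/3
d12 = 7
endpoint = (989/24, 52)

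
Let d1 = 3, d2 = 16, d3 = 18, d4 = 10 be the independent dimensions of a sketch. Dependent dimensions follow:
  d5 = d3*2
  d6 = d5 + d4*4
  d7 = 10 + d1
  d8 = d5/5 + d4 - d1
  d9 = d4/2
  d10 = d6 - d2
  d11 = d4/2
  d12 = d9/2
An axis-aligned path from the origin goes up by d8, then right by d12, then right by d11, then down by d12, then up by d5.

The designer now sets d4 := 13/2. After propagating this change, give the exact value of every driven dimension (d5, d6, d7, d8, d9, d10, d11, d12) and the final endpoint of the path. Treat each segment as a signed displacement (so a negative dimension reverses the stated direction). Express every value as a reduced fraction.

d5 = 36
d6 = 62
d7 = 13
d8 = 107/10
d9 = 13/4
d10 = 46
d11 = 13/4
d12 = 13/8
endpoint = (39/8, 1803/40)

Apply edit: d4 := 13/2
  d5 = d3*2 = 36
  d6 = d5 + d4*4 = 62
  d7 = 10 + d1 = 13
  d8 = d5/5 + d4 - d1 = 107/10
  d9 = d4/2 = 13/4
  d10 = d6 - d2 = 46
  d11 = d4/2 = 13/4
  d12 = d9/2 = 13/8
Walk from origin (0, 0):
  seg 1: up by d8 = 107/10 → (0, 107/10)
  seg 2: right by d12 = 13/8 → (13/8, 107/10)
  seg 3: right by d11 = 13/4 → (39/8, 107/10)
  seg 4: down by d12 = 13/8 → (39/8, 363/40)
  seg 5: up by d5 = 36 → (39/8, 1803/40)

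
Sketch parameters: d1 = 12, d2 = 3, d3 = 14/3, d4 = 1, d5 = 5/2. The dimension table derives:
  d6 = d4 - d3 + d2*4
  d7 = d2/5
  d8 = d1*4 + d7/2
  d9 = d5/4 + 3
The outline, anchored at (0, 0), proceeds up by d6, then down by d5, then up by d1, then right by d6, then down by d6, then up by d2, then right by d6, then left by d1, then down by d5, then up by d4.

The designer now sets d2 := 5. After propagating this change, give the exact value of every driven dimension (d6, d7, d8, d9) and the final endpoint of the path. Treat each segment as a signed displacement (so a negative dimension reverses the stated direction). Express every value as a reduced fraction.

Apply edit: d2 := 5
  d6 = d4 - d3 + d2*4 = 49/3
  d7 = d2/5 = 1
  d8 = d1*4 + d7/2 = 97/2
  d9 = d5/4 + 3 = 29/8
Walk from origin (0, 0):
  seg 1: up by d6 = 49/3 → (0, 49/3)
  seg 2: down by d5 = 5/2 → (0, 83/6)
  seg 3: up by d1 = 12 → (0, 155/6)
  seg 4: right by d6 = 49/3 → (49/3, 155/6)
  seg 5: down by d6 = 49/3 → (49/3, 19/2)
  seg 6: up by d2 = 5 → (49/3, 29/2)
  seg 7: right by d6 = 49/3 → (98/3, 29/2)
  seg 8: left by d1 = 12 → (62/3, 29/2)
  seg 9: down by d5 = 5/2 → (62/3, 12)
  seg 10: up by d4 = 1 → (62/3, 13)

d6 = 49/3
d7 = 1
d8 = 97/2
d9 = 29/8
endpoint = (62/3, 13)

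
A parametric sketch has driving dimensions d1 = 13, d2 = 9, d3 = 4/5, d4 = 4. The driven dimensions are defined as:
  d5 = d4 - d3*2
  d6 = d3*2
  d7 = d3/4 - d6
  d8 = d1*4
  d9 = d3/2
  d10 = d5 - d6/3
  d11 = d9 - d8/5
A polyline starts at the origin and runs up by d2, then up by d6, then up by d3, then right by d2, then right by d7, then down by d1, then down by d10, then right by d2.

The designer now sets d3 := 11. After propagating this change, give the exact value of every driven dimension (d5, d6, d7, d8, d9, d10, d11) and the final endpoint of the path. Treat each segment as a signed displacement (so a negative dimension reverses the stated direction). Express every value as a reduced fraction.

d5 = -18
d6 = 22
d7 = -77/4
d8 = 52
d9 = 11/2
d10 = -76/3
d11 = -49/10
endpoint = (-5/4, 163/3)

Apply edit: d3 := 11
  d5 = d4 - d3*2 = -18
  d6 = d3*2 = 22
  d7 = d3/4 - d6 = -77/4
  d8 = d1*4 = 52
  d9 = d3/2 = 11/2
  d10 = d5 - d6/3 = -76/3
  d11 = d9 - d8/5 = -49/10
Walk from origin (0, 0):
  seg 1: up by d2 = 9 → (0, 9)
  seg 2: up by d6 = 22 → (0, 31)
  seg 3: up by d3 = 11 → (0, 42)
  seg 4: right by d2 = 9 → (9, 42)
  seg 5: right by d7 = -77/4 → (-41/4, 42)
  seg 6: down by d1 = 13 → (-41/4, 29)
  seg 7: down by d10 = -76/3 → (-41/4, 163/3)
  seg 8: right by d2 = 9 → (-5/4, 163/3)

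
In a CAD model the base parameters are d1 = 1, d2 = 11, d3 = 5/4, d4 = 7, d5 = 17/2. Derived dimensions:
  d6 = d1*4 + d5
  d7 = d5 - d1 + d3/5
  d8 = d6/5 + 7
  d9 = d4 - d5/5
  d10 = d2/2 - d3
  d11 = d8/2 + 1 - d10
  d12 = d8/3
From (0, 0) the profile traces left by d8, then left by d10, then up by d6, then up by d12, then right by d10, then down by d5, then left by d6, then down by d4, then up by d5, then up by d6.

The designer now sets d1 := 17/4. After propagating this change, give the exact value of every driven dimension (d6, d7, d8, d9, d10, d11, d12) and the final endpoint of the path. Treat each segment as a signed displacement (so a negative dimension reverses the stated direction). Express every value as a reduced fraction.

d6 = 51/2
d7 = 9/2
d8 = 121/10
d9 = 53/10
d10 = 17/4
d11 = 14/5
d12 = 121/30
endpoint = (-188/5, 1441/30)

Apply edit: d1 := 17/4
  d6 = d1*4 + d5 = 51/2
  d7 = d5 - d1 + d3/5 = 9/2
  d8 = d6/5 + 7 = 121/10
  d9 = d4 - d5/5 = 53/10
  d10 = d2/2 - d3 = 17/4
  d11 = d8/2 + 1 - d10 = 14/5
  d12 = d8/3 = 121/30
Walk from origin (0, 0):
  seg 1: left by d8 = 121/10 → (-121/10, 0)
  seg 2: left by d10 = 17/4 → (-327/20, 0)
  seg 3: up by d6 = 51/2 → (-327/20, 51/2)
  seg 4: up by d12 = 121/30 → (-327/20, 443/15)
  seg 5: right by d10 = 17/4 → (-121/10, 443/15)
  seg 6: down by d5 = 17/2 → (-121/10, 631/30)
  seg 7: left by d6 = 51/2 → (-188/5, 631/30)
  seg 8: down by d4 = 7 → (-188/5, 421/30)
  seg 9: up by d5 = 17/2 → (-188/5, 338/15)
  seg 10: up by d6 = 51/2 → (-188/5, 1441/30)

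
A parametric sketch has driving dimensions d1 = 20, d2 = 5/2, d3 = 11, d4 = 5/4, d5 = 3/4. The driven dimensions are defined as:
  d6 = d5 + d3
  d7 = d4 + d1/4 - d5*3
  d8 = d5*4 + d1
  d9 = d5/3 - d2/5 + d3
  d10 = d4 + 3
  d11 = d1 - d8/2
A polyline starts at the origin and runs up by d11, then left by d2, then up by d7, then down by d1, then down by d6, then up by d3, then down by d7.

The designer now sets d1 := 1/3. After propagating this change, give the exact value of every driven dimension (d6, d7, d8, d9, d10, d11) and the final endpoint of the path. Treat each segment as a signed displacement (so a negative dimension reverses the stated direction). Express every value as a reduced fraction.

Apply edit: d1 := 1/3
  d6 = d5 + d3 = 47/4
  d7 = d4 + d1/4 - d5*3 = -11/12
  d8 = d5*4 + d1 = 10/3
  d9 = d5/3 - d2/5 + d3 = 43/4
  d10 = d4 + 3 = 17/4
  d11 = d1 - d8/2 = -4/3
Walk from origin (0, 0):
  seg 1: up by d11 = -4/3 → (0, -4/3)
  seg 2: left by d2 = 5/2 → (-5/2, -4/3)
  seg 3: up by d7 = -11/12 → (-5/2, -9/4)
  seg 4: down by d1 = 1/3 → (-5/2, -31/12)
  seg 5: down by d6 = 47/4 → (-5/2, -43/3)
  seg 6: up by d3 = 11 → (-5/2, -10/3)
  seg 7: down by d7 = -11/12 → (-5/2, -29/12)

d6 = 47/4
d7 = -11/12
d8 = 10/3
d9 = 43/4
d10 = 17/4
d11 = -4/3
endpoint = (-5/2, -29/12)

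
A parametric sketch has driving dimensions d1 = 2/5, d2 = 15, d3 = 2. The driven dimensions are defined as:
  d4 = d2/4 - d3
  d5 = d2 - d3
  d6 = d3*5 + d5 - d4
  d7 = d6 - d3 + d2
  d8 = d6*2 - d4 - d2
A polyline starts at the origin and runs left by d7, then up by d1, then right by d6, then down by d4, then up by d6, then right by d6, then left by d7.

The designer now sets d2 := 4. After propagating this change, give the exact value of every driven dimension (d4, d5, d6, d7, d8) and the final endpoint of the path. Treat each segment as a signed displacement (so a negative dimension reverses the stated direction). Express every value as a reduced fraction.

Apply edit: d2 := 4
  d4 = d2/4 - d3 = -1
  d5 = d2 - d3 = 2
  d6 = d3*5 + d5 - d4 = 13
  d7 = d6 - d3 + d2 = 15
  d8 = d6*2 - d4 - d2 = 23
Walk from origin (0, 0):
  seg 1: left by d7 = 15 → (-15, 0)
  seg 2: up by d1 = 2/5 → (-15, 2/5)
  seg 3: right by d6 = 13 → (-2, 2/5)
  seg 4: down by d4 = -1 → (-2, 7/5)
  seg 5: up by d6 = 13 → (-2, 72/5)
  seg 6: right by d6 = 13 → (11, 72/5)
  seg 7: left by d7 = 15 → (-4, 72/5)

d4 = -1
d5 = 2
d6 = 13
d7 = 15
d8 = 23
endpoint = (-4, 72/5)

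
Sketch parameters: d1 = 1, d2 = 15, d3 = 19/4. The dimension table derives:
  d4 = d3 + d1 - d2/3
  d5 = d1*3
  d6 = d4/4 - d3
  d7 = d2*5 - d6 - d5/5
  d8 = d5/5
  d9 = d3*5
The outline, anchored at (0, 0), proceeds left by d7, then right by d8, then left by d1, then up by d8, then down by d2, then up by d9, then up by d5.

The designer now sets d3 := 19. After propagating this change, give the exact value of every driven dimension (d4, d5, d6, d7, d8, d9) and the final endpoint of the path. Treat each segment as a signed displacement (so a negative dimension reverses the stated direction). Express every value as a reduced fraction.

d4 = 15
d5 = 3
d6 = -61/4
d7 = 1793/20
d8 = 3/5
d9 = 95
endpoint = (-1801/20, 418/5)

Apply edit: d3 := 19
  d4 = d3 + d1 - d2/3 = 15
  d5 = d1*3 = 3
  d6 = d4/4 - d3 = -61/4
  d7 = d2*5 - d6 - d5/5 = 1793/20
  d8 = d5/5 = 3/5
  d9 = d3*5 = 95
Walk from origin (0, 0):
  seg 1: left by d7 = 1793/20 → (-1793/20, 0)
  seg 2: right by d8 = 3/5 → (-1781/20, 0)
  seg 3: left by d1 = 1 → (-1801/20, 0)
  seg 4: up by d8 = 3/5 → (-1801/20, 3/5)
  seg 5: down by d2 = 15 → (-1801/20, -72/5)
  seg 6: up by d9 = 95 → (-1801/20, 403/5)
  seg 7: up by d5 = 3 → (-1801/20, 418/5)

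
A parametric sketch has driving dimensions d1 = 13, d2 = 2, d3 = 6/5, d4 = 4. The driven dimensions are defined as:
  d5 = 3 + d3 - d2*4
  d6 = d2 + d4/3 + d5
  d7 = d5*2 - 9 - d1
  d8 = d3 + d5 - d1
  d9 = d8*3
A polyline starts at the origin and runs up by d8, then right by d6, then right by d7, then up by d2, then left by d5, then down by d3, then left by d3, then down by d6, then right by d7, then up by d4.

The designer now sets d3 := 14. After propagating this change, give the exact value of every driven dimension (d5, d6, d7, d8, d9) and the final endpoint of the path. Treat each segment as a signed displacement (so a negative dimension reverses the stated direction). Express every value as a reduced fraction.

Apply edit: d3 := 14
  d5 = 3 + d3 - d2*4 = 9
  d6 = d2 + d4/3 + d5 = 37/3
  d7 = d5*2 - 9 - d1 = -4
  d8 = d3 + d5 - d1 = 10
  d9 = d8*3 = 30
Walk from origin (0, 0):
  seg 1: up by d8 = 10 → (0, 10)
  seg 2: right by d6 = 37/3 → (37/3, 10)
  seg 3: right by d7 = -4 → (25/3, 10)
  seg 4: up by d2 = 2 → (25/3, 12)
  seg 5: left by d5 = 9 → (-2/3, 12)
  seg 6: down by d3 = 14 → (-2/3, -2)
  seg 7: left by d3 = 14 → (-44/3, -2)
  seg 8: down by d6 = 37/3 → (-44/3, -43/3)
  seg 9: right by d7 = -4 → (-56/3, -43/3)
  seg 10: up by d4 = 4 → (-56/3, -31/3)

d5 = 9
d6 = 37/3
d7 = -4
d8 = 10
d9 = 30
endpoint = (-56/3, -31/3)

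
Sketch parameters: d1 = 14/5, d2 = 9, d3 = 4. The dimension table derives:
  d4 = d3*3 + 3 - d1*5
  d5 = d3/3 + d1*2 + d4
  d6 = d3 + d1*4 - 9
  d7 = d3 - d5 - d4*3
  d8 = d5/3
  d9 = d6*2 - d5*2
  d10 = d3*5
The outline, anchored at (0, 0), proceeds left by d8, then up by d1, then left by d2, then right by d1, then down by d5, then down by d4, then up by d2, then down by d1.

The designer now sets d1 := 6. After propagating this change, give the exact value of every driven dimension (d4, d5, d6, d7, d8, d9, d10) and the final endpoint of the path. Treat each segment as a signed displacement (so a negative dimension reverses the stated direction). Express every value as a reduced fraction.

d4 = -15
d5 = -5/3
d6 = 19
d7 = 152/3
d8 = -5/9
d9 = 124/3
d10 = 20
endpoint = (-22/9, 77/3)

Apply edit: d1 := 6
  d4 = d3*3 + 3 - d1*5 = -15
  d5 = d3/3 + d1*2 + d4 = -5/3
  d6 = d3 + d1*4 - 9 = 19
  d7 = d3 - d5 - d4*3 = 152/3
  d8 = d5/3 = -5/9
  d9 = d6*2 - d5*2 = 124/3
  d10 = d3*5 = 20
Walk from origin (0, 0):
  seg 1: left by d8 = -5/9 → (5/9, 0)
  seg 2: up by d1 = 6 → (5/9, 6)
  seg 3: left by d2 = 9 → (-76/9, 6)
  seg 4: right by d1 = 6 → (-22/9, 6)
  seg 5: down by d5 = -5/3 → (-22/9, 23/3)
  seg 6: down by d4 = -15 → (-22/9, 68/3)
  seg 7: up by d2 = 9 → (-22/9, 95/3)
  seg 8: down by d1 = 6 → (-22/9, 77/3)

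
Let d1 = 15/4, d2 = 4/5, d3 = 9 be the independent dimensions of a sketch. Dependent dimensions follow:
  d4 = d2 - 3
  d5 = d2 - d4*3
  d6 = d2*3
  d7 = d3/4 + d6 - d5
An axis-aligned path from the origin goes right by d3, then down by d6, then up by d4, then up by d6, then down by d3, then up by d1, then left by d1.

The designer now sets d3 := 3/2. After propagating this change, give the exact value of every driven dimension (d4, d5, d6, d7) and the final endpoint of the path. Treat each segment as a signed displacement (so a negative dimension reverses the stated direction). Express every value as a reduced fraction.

Apply edit: d3 := 3/2
  d4 = d2 - 3 = -11/5
  d5 = d2 - d4*3 = 37/5
  d6 = d2*3 = 12/5
  d7 = d3/4 + d6 - d5 = -37/8
Walk from origin (0, 0):
  seg 1: right by d3 = 3/2 → (3/2, 0)
  seg 2: down by d6 = 12/5 → (3/2, -12/5)
  seg 3: up by d4 = -11/5 → (3/2, -23/5)
  seg 4: up by d6 = 12/5 → (3/2, -11/5)
  seg 5: down by d3 = 3/2 → (3/2, -37/10)
  seg 6: up by d1 = 15/4 → (3/2, 1/20)
  seg 7: left by d1 = 15/4 → (-9/4, 1/20)

d4 = -11/5
d5 = 37/5
d6 = 12/5
d7 = -37/8
endpoint = (-9/4, 1/20)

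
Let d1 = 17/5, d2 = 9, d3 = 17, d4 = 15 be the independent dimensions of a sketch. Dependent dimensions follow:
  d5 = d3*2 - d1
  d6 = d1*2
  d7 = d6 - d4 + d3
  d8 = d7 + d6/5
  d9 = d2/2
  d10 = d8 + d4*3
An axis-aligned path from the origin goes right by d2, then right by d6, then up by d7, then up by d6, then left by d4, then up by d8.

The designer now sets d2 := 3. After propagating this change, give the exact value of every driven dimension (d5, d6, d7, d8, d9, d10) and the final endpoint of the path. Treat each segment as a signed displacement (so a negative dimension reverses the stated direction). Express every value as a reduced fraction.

Apply edit: d2 := 3
  d5 = d3*2 - d1 = 153/5
  d6 = d1*2 = 34/5
  d7 = d6 - d4 + d3 = 44/5
  d8 = d7 + d6/5 = 254/25
  d9 = d2/2 = 3/2
  d10 = d8 + d4*3 = 1379/25
Walk from origin (0, 0):
  seg 1: right by d2 = 3 → (3, 0)
  seg 2: right by d6 = 34/5 → (49/5, 0)
  seg 3: up by d7 = 44/5 → (49/5, 44/5)
  seg 4: up by d6 = 34/5 → (49/5, 78/5)
  seg 5: left by d4 = 15 → (-26/5, 78/5)
  seg 6: up by d8 = 254/25 → (-26/5, 644/25)

d5 = 153/5
d6 = 34/5
d7 = 44/5
d8 = 254/25
d9 = 3/2
d10 = 1379/25
endpoint = (-26/5, 644/25)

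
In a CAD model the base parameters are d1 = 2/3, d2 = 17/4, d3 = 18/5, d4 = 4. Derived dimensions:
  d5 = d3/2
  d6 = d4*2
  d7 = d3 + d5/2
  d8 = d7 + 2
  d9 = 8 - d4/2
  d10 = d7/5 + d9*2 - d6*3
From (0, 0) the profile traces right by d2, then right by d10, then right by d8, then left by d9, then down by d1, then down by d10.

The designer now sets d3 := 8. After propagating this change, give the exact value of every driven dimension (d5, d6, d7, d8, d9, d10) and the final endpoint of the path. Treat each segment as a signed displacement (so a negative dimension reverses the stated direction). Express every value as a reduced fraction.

Apply edit: d3 := 8
  d5 = d3/2 = 4
  d6 = d4*2 = 8
  d7 = d3 + d5/2 = 10
  d8 = d7 + 2 = 12
  d9 = 8 - d4/2 = 6
  d10 = d7/5 + d9*2 - d6*3 = -10
Walk from origin (0, 0):
  seg 1: right by d2 = 17/4 → (17/4, 0)
  seg 2: right by d10 = -10 → (-23/4, 0)
  seg 3: right by d8 = 12 → (25/4, 0)
  seg 4: left by d9 = 6 → (1/4, 0)
  seg 5: down by d1 = 2/3 → (1/4, -2/3)
  seg 6: down by d10 = -10 → (1/4, 28/3)

d5 = 4
d6 = 8
d7 = 10
d8 = 12
d9 = 6
d10 = -10
endpoint = (1/4, 28/3)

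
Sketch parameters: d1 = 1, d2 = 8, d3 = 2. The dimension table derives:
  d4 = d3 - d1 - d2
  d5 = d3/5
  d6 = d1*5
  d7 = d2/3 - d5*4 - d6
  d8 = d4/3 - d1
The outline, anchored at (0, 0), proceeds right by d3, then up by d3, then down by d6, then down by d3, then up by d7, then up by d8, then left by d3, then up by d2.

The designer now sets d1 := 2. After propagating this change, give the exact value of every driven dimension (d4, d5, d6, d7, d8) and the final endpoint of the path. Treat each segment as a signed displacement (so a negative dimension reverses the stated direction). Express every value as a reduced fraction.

d4 = -8
d5 = 2/5
d6 = 10
d7 = -134/15
d8 = -14/3
endpoint = (0, -78/5)

Apply edit: d1 := 2
  d4 = d3 - d1 - d2 = -8
  d5 = d3/5 = 2/5
  d6 = d1*5 = 10
  d7 = d2/3 - d5*4 - d6 = -134/15
  d8 = d4/3 - d1 = -14/3
Walk from origin (0, 0):
  seg 1: right by d3 = 2 → (2, 0)
  seg 2: up by d3 = 2 → (2, 2)
  seg 3: down by d6 = 10 → (2, -8)
  seg 4: down by d3 = 2 → (2, -10)
  seg 5: up by d7 = -134/15 → (2, -284/15)
  seg 6: up by d8 = -14/3 → (2, -118/5)
  seg 7: left by d3 = 2 → (0, -118/5)
  seg 8: up by d2 = 8 → (0, -78/5)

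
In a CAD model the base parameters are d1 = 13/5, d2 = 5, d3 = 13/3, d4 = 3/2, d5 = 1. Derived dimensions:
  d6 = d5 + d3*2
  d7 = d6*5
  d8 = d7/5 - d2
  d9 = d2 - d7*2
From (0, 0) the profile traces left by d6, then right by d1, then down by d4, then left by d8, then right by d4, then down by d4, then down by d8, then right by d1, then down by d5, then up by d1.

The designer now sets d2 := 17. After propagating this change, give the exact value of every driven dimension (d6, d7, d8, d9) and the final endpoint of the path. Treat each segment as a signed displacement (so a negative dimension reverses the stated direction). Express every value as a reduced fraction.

Apply edit: d2 := 17
  d6 = d5 + d3*2 = 29/3
  d7 = d6*5 = 145/3
  d8 = d7/5 - d2 = -22/3
  d9 = d2 - d7*2 = -239/3
Walk from origin (0, 0):
  seg 1: left by d6 = 29/3 → (-29/3, 0)
  seg 2: right by d1 = 13/5 → (-106/15, 0)
  seg 3: down by d4 = 3/2 → (-106/15, -3/2)
  seg 4: left by d8 = -22/3 → (4/15, -3/2)
  seg 5: right by d4 = 3/2 → (53/30, -3/2)
  seg 6: down by d4 = 3/2 → (53/30, -3)
  seg 7: down by d8 = -22/3 → (53/30, 13/3)
  seg 8: right by d1 = 13/5 → (131/30, 13/3)
  seg 9: down by d5 = 1 → (131/30, 10/3)
  seg 10: up by d1 = 13/5 → (131/30, 89/15)

d6 = 29/3
d7 = 145/3
d8 = -22/3
d9 = -239/3
endpoint = (131/30, 89/15)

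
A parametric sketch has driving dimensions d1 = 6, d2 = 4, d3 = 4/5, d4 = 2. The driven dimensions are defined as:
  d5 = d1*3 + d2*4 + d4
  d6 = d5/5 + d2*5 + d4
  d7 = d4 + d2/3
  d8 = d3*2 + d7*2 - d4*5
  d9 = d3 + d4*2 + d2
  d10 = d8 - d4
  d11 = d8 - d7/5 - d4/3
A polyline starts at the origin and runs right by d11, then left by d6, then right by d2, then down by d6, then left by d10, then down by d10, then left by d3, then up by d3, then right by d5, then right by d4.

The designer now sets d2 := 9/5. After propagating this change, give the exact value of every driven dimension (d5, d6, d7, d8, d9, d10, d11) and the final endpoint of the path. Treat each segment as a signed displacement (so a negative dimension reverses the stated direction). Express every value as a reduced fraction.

d5 = 136/5
d6 = 411/25
d7 = 13/5
d8 = -16/5
d9 = 33/5
d10 = -26/5
d11 = -329/75
endpoint = (1093/75, -261/25)

Apply edit: d2 := 9/5
  d5 = d1*3 + d2*4 + d4 = 136/5
  d6 = d5/5 + d2*5 + d4 = 411/25
  d7 = d4 + d2/3 = 13/5
  d8 = d3*2 + d7*2 - d4*5 = -16/5
  d9 = d3 + d4*2 + d2 = 33/5
  d10 = d8 - d4 = -26/5
  d11 = d8 - d7/5 - d4/3 = -329/75
Walk from origin (0, 0):
  seg 1: right by d11 = -329/75 → (-329/75, 0)
  seg 2: left by d6 = 411/25 → (-1562/75, 0)
  seg 3: right by d2 = 9/5 → (-1427/75, 0)
  seg 4: down by d6 = 411/25 → (-1427/75, -411/25)
  seg 5: left by d10 = -26/5 → (-1037/75, -411/25)
  seg 6: down by d10 = -26/5 → (-1037/75, -281/25)
  seg 7: left by d3 = 4/5 → (-1097/75, -281/25)
  seg 8: up by d3 = 4/5 → (-1097/75, -261/25)
  seg 9: right by d5 = 136/5 → (943/75, -261/25)
  seg 10: right by d4 = 2 → (1093/75, -261/25)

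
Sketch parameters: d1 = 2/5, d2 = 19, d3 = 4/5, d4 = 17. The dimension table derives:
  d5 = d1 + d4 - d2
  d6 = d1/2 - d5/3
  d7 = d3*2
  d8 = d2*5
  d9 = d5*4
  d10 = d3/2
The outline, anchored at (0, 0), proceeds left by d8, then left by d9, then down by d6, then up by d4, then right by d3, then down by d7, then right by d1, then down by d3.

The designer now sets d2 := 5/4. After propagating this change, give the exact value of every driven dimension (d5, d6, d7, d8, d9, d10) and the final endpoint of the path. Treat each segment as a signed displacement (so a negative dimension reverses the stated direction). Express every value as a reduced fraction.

d5 = 323/20
d6 = -311/60
d7 = 8/5
d8 = 25/4
d9 = 323/5
d10 = 2/5
endpoint = (-1393/20, 1187/60)

Apply edit: d2 := 5/4
  d5 = d1 + d4 - d2 = 323/20
  d6 = d1/2 - d5/3 = -311/60
  d7 = d3*2 = 8/5
  d8 = d2*5 = 25/4
  d9 = d5*4 = 323/5
  d10 = d3/2 = 2/5
Walk from origin (0, 0):
  seg 1: left by d8 = 25/4 → (-25/4, 0)
  seg 2: left by d9 = 323/5 → (-1417/20, 0)
  seg 3: down by d6 = -311/60 → (-1417/20, 311/60)
  seg 4: up by d4 = 17 → (-1417/20, 1331/60)
  seg 5: right by d3 = 4/5 → (-1401/20, 1331/60)
  seg 6: down by d7 = 8/5 → (-1401/20, 247/12)
  seg 7: right by d1 = 2/5 → (-1393/20, 247/12)
  seg 8: down by d3 = 4/5 → (-1393/20, 1187/60)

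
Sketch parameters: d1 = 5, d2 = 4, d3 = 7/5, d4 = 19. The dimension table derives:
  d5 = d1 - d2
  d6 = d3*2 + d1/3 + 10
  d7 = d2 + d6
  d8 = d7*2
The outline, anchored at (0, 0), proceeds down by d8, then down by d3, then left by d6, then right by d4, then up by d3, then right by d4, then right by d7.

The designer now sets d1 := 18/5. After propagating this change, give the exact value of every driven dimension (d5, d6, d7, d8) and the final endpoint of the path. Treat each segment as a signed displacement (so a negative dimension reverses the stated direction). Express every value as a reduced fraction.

Apply edit: d1 := 18/5
  d5 = d1 - d2 = -2/5
  d6 = d3*2 + d1/3 + 10 = 14
  d7 = d2 + d6 = 18
  d8 = d7*2 = 36
Walk from origin (0, 0):
  seg 1: down by d8 = 36 → (0, -36)
  seg 2: down by d3 = 7/5 → (0, -187/5)
  seg 3: left by d6 = 14 → (-14, -187/5)
  seg 4: right by d4 = 19 → (5, -187/5)
  seg 5: up by d3 = 7/5 → (5, -36)
  seg 6: right by d4 = 19 → (24, -36)
  seg 7: right by d7 = 18 → (42, -36)

d5 = -2/5
d6 = 14
d7 = 18
d8 = 36
endpoint = (42, -36)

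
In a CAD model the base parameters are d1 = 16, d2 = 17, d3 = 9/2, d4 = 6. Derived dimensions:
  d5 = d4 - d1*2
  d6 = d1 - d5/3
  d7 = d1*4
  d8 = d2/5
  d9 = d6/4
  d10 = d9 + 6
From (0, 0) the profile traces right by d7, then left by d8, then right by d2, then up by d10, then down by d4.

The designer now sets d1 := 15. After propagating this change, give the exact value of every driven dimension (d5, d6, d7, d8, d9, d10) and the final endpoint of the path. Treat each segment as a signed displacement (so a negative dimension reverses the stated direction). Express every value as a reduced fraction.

d5 = -24
d6 = 23
d7 = 60
d8 = 17/5
d9 = 23/4
d10 = 47/4
endpoint = (368/5, 23/4)

Apply edit: d1 := 15
  d5 = d4 - d1*2 = -24
  d6 = d1 - d5/3 = 23
  d7 = d1*4 = 60
  d8 = d2/5 = 17/5
  d9 = d6/4 = 23/4
  d10 = d9 + 6 = 47/4
Walk from origin (0, 0):
  seg 1: right by d7 = 60 → (60, 0)
  seg 2: left by d8 = 17/5 → (283/5, 0)
  seg 3: right by d2 = 17 → (368/5, 0)
  seg 4: up by d10 = 47/4 → (368/5, 47/4)
  seg 5: down by d4 = 6 → (368/5, 23/4)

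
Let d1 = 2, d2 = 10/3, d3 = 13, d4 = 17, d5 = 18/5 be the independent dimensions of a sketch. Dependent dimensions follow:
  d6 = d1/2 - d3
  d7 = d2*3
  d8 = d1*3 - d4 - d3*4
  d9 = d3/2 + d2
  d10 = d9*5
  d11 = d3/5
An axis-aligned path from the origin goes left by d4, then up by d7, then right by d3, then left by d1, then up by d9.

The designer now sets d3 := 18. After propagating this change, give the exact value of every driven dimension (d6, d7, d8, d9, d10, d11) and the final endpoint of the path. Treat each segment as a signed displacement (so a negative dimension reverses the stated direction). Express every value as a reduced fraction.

Apply edit: d3 := 18
  d6 = d1/2 - d3 = -17
  d7 = d2*3 = 10
  d8 = d1*3 - d4 - d3*4 = -83
  d9 = d3/2 + d2 = 37/3
  d10 = d9*5 = 185/3
  d11 = d3/5 = 18/5
Walk from origin (0, 0):
  seg 1: left by d4 = 17 → (-17, 0)
  seg 2: up by d7 = 10 → (-17, 10)
  seg 3: right by d3 = 18 → (1, 10)
  seg 4: left by d1 = 2 → (-1, 10)
  seg 5: up by d9 = 37/3 → (-1, 67/3)

d6 = -17
d7 = 10
d8 = -83
d9 = 37/3
d10 = 185/3
d11 = 18/5
endpoint = (-1, 67/3)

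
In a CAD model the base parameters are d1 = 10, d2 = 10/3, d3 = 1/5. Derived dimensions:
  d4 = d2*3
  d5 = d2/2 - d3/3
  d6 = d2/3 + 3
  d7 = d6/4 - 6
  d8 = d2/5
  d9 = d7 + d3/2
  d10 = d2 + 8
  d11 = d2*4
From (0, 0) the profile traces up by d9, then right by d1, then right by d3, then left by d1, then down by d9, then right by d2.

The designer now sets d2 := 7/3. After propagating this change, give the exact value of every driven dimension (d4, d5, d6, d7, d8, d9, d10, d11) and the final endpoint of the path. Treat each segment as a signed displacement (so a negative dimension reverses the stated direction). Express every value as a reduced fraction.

Apply edit: d2 := 7/3
  d4 = d2*3 = 7
  d5 = d2/2 - d3/3 = 11/10
  d6 = d2/3 + 3 = 34/9
  d7 = d6/4 - 6 = -91/18
  d8 = d2/5 = 7/15
  d9 = d7 + d3/2 = -223/45
  d10 = d2 + 8 = 31/3
  d11 = d2*4 = 28/3
Walk from origin (0, 0):
  seg 1: up by d9 = -223/45 → (0, -223/45)
  seg 2: right by d1 = 10 → (10, -223/45)
  seg 3: right by d3 = 1/5 → (51/5, -223/45)
  seg 4: left by d1 = 10 → (1/5, -223/45)
  seg 5: down by d9 = -223/45 → (1/5, 0)
  seg 6: right by d2 = 7/3 → (38/15, 0)

d4 = 7
d5 = 11/10
d6 = 34/9
d7 = -91/18
d8 = 7/15
d9 = -223/45
d10 = 31/3
d11 = 28/3
endpoint = (38/15, 0)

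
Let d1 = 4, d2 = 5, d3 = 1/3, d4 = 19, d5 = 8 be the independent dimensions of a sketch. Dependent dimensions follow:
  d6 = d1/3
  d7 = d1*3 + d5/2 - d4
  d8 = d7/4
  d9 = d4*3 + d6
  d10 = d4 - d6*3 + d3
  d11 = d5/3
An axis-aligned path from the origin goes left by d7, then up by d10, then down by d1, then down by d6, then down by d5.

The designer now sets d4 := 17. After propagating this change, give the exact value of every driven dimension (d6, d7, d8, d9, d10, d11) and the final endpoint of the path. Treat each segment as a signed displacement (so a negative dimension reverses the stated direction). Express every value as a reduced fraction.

Apply edit: d4 := 17
  d6 = d1/3 = 4/3
  d7 = d1*3 + d5/2 - d4 = -1
  d8 = d7/4 = -1/4
  d9 = d4*3 + d6 = 157/3
  d10 = d4 - d6*3 + d3 = 40/3
  d11 = d5/3 = 8/3
Walk from origin (0, 0):
  seg 1: left by d7 = -1 → (1, 0)
  seg 2: up by d10 = 40/3 → (1, 40/3)
  seg 3: down by d1 = 4 → (1, 28/3)
  seg 4: down by d6 = 4/3 → (1, 8)
  seg 5: down by d5 = 8 → (1, 0)

d6 = 4/3
d7 = -1
d8 = -1/4
d9 = 157/3
d10 = 40/3
d11 = 8/3
endpoint = (1, 0)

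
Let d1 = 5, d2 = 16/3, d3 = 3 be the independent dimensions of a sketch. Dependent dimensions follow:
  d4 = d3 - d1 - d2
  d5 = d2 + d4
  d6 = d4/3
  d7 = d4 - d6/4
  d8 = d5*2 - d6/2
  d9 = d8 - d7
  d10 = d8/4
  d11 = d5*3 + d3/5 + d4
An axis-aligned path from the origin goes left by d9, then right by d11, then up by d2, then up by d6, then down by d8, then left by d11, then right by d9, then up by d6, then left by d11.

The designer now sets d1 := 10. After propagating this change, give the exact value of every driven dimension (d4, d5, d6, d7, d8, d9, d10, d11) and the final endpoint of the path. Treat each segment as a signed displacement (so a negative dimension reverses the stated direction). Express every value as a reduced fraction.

d4 = -37/3
d5 = -7
d6 = -37/9
d7 = -407/36
d8 = -215/18
d9 = -23/36
d10 = -215/72
d11 = -491/15
endpoint = (491/15, 163/18)

Apply edit: d1 := 10
  d4 = d3 - d1 - d2 = -37/3
  d5 = d2 + d4 = -7
  d6 = d4/3 = -37/9
  d7 = d4 - d6/4 = -407/36
  d8 = d5*2 - d6/2 = -215/18
  d9 = d8 - d7 = -23/36
  d10 = d8/4 = -215/72
  d11 = d5*3 + d3/5 + d4 = -491/15
Walk from origin (0, 0):
  seg 1: left by d9 = -23/36 → (23/36, 0)
  seg 2: right by d11 = -491/15 → (-5777/180, 0)
  seg 3: up by d2 = 16/3 → (-5777/180, 16/3)
  seg 4: up by d6 = -37/9 → (-5777/180, 11/9)
  seg 5: down by d8 = -215/18 → (-5777/180, 79/6)
  seg 6: left by d11 = -491/15 → (23/36, 79/6)
  seg 7: right by d9 = -23/36 → (0, 79/6)
  seg 8: up by d6 = -37/9 → (0, 163/18)
  seg 9: left by d11 = -491/15 → (491/15, 163/18)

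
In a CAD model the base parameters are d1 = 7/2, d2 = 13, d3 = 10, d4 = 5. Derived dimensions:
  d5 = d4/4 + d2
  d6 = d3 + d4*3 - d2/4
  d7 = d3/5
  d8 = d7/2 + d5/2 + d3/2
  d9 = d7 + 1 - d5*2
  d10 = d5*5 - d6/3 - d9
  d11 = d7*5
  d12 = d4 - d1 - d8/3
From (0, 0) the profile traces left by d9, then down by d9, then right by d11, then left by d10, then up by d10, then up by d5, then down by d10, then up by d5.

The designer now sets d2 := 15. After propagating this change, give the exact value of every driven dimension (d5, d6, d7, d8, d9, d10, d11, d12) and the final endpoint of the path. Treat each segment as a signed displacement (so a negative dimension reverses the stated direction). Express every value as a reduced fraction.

d5 = 65/4
d6 = 85/4
d7 = 2
d8 = 113/8
d9 = -59/2
d10 = 311/3
d11 = 10
d12 = -77/24
endpoint = (-385/6, 62)

Apply edit: d2 := 15
  d5 = d4/4 + d2 = 65/4
  d6 = d3 + d4*3 - d2/4 = 85/4
  d7 = d3/5 = 2
  d8 = d7/2 + d5/2 + d3/2 = 113/8
  d9 = d7 + 1 - d5*2 = -59/2
  d10 = d5*5 - d6/3 - d9 = 311/3
  d11 = d7*5 = 10
  d12 = d4 - d1 - d8/3 = -77/24
Walk from origin (0, 0):
  seg 1: left by d9 = -59/2 → (59/2, 0)
  seg 2: down by d9 = -59/2 → (59/2, 59/2)
  seg 3: right by d11 = 10 → (79/2, 59/2)
  seg 4: left by d10 = 311/3 → (-385/6, 59/2)
  seg 5: up by d10 = 311/3 → (-385/6, 799/6)
  seg 6: up by d5 = 65/4 → (-385/6, 1793/12)
  seg 7: down by d10 = 311/3 → (-385/6, 183/4)
  seg 8: up by d5 = 65/4 → (-385/6, 62)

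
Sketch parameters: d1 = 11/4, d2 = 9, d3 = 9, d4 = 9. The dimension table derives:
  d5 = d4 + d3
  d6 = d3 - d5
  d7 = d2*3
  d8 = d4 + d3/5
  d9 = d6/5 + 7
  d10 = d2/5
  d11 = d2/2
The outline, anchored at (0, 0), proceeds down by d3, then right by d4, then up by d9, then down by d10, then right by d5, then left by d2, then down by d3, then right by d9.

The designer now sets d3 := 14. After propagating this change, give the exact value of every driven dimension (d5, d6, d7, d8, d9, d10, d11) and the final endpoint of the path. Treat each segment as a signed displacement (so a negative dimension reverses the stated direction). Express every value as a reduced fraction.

d5 = 23
d6 = -9
d7 = 27
d8 = 59/5
d9 = 26/5
d10 = 9/5
d11 = 9/2
endpoint = (141/5, -123/5)

Apply edit: d3 := 14
  d5 = d4 + d3 = 23
  d6 = d3 - d5 = -9
  d7 = d2*3 = 27
  d8 = d4 + d3/5 = 59/5
  d9 = d6/5 + 7 = 26/5
  d10 = d2/5 = 9/5
  d11 = d2/2 = 9/2
Walk from origin (0, 0):
  seg 1: down by d3 = 14 → (0, -14)
  seg 2: right by d4 = 9 → (9, -14)
  seg 3: up by d9 = 26/5 → (9, -44/5)
  seg 4: down by d10 = 9/5 → (9, -53/5)
  seg 5: right by d5 = 23 → (32, -53/5)
  seg 6: left by d2 = 9 → (23, -53/5)
  seg 7: down by d3 = 14 → (23, -123/5)
  seg 8: right by d9 = 26/5 → (141/5, -123/5)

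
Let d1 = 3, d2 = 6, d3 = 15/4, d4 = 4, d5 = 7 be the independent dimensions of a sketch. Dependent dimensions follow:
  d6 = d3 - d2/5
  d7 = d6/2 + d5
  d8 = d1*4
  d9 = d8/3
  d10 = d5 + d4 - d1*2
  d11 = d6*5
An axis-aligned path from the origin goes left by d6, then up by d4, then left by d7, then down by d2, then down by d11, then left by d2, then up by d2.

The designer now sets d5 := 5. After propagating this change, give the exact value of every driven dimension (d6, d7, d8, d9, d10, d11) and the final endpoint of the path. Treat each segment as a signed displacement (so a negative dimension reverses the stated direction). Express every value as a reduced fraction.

Apply edit: d5 := 5
  d6 = d3 - d2/5 = 51/20
  d7 = d6/2 + d5 = 251/40
  d8 = d1*4 = 12
  d9 = d8/3 = 4
  d10 = d5 + d4 - d1*2 = 3
  d11 = d6*5 = 51/4
Walk from origin (0, 0):
  seg 1: left by d6 = 51/20 → (-51/20, 0)
  seg 2: up by d4 = 4 → (-51/20, 4)
  seg 3: left by d7 = 251/40 → (-353/40, 4)
  seg 4: down by d2 = 6 → (-353/40, -2)
  seg 5: down by d11 = 51/4 → (-353/40, -59/4)
  seg 6: left by d2 = 6 → (-593/40, -59/4)
  seg 7: up by d2 = 6 → (-593/40, -35/4)

d6 = 51/20
d7 = 251/40
d8 = 12
d9 = 4
d10 = 3
d11 = 51/4
endpoint = (-593/40, -35/4)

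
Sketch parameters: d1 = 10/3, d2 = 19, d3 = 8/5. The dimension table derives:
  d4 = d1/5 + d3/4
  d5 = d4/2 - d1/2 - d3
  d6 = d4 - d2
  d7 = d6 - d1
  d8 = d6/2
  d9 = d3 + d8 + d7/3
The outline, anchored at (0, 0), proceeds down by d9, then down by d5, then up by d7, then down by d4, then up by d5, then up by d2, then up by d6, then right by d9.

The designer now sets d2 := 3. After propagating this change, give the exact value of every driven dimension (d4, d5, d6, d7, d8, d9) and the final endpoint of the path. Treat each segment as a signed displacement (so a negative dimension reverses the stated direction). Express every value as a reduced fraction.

d4 = 16/15
d5 = -41/15
d6 = -29/15
d7 = -79/15
d8 = -29/30
d9 = -101/90
endpoint = (-101/90, -373/90)

Apply edit: d2 := 3
  d4 = d1/5 + d3/4 = 16/15
  d5 = d4/2 - d1/2 - d3 = -41/15
  d6 = d4 - d2 = -29/15
  d7 = d6 - d1 = -79/15
  d8 = d6/2 = -29/30
  d9 = d3 + d8 + d7/3 = -101/90
Walk from origin (0, 0):
  seg 1: down by d9 = -101/90 → (0, 101/90)
  seg 2: down by d5 = -41/15 → (0, 347/90)
  seg 3: up by d7 = -79/15 → (0, -127/90)
  seg 4: down by d4 = 16/15 → (0, -223/90)
  seg 5: up by d5 = -41/15 → (0, -469/90)
  seg 6: up by d2 = 3 → (0, -199/90)
  seg 7: up by d6 = -29/15 → (0, -373/90)
  seg 8: right by d9 = -101/90 → (-101/90, -373/90)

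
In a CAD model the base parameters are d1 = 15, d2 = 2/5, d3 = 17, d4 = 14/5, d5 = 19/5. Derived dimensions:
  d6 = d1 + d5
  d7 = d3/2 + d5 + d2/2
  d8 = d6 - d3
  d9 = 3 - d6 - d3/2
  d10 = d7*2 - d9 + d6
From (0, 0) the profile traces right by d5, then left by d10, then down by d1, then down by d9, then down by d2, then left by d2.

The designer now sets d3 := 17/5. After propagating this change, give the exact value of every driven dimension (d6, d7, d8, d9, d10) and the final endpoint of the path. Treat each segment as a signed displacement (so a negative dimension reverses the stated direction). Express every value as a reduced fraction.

Apply edit: d3 := 17/5
  d6 = d1 + d5 = 94/5
  d7 = d3/2 + d5 + d2/2 = 57/10
  d8 = d6 - d3 = 77/5
  d9 = 3 - d6 - d3/2 = -35/2
  d10 = d7*2 - d9 + d6 = 477/10
Walk from origin (0, 0):
  seg 1: right by d5 = 19/5 → (19/5, 0)
  seg 2: left by d10 = 477/10 → (-439/10, 0)
  seg 3: down by d1 = 15 → (-439/10, -15)
  seg 4: down by d9 = -35/2 → (-439/10, 5/2)
  seg 5: down by d2 = 2/5 → (-439/10, 21/10)
  seg 6: left by d2 = 2/5 → (-443/10, 21/10)

d6 = 94/5
d7 = 57/10
d8 = 77/5
d9 = -35/2
d10 = 477/10
endpoint = (-443/10, 21/10)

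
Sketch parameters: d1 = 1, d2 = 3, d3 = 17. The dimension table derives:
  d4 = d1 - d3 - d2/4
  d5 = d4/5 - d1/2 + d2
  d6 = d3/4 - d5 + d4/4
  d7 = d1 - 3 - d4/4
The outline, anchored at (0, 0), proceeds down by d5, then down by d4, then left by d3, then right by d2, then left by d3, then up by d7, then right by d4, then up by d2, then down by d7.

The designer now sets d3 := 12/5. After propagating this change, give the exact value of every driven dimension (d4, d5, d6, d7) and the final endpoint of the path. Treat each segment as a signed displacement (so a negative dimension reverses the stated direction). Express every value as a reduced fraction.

Apply edit: d3 := 12/5
  d4 = d1 - d3 - d2/4 = -43/20
  d5 = d4/5 - d1/2 + d2 = 207/100
  d6 = d3/4 - d5 + d4/4 = -803/400
  d7 = d1 - 3 - d4/4 = -117/80
Walk from origin (0, 0):
  seg 1: down by d5 = 207/100 → (0, -207/100)
  seg 2: down by d4 = -43/20 → (0, 2/25)
  seg 3: left by d3 = 12/5 → (-12/5, 2/25)
  seg 4: right by d2 = 3 → (3/5, 2/25)
  seg 5: left by d3 = 12/5 → (-9/5, 2/25)
  seg 6: up by d7 = -117/80 → (-9/5, -553/400)
  seg 7: right by d4 = -43/20 → (-79/20, -553/400)
  seg 8: up by d2 = 3 → (-79/20, 647/400)
  seg 9: down by d7 = -117/80 → (-79/20, 77/25)

d4 = -43/20
d5 = 207/100
d6 = -803/400
d7 = -117/80
endpoint = (-79/20, 77/25)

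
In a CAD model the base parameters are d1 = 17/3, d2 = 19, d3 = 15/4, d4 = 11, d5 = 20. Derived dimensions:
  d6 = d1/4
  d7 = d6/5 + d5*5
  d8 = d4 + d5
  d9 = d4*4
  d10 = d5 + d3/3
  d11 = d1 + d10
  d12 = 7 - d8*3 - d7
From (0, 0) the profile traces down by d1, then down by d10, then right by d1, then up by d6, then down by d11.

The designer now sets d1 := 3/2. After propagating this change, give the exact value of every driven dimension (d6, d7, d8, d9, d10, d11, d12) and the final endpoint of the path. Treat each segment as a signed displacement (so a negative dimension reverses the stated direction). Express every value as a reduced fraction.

d6 = 3/8
d7 = 4003/40
d8 = 31
d9 = 44
d10 = 85/4
d11 = 91/4
d12 = -7443/40
endpoint = (3/2, -361/8)

Apply edit: d1 := 3/2
  d6 = d1/4 = 3/8
  d7 = d6/5 + d5*5 = 4003/40
  d8 = d4 + d5 = 31
  d9 = d4*4 = 44
  d10 = d5 + d3/3 = 85/4
  d11 = d1 + d10 = 91/4
  d12 = 7 - d8*3 - d7 = -7443/40
Walk from origin (0, 0):
  seg 1: down by d1 = 3/2 → (0, -3/2)
  seg 2: down by d10 = 85/4 → (0, -91/4)
  seg 3: right by d1 = 3/2 → (3/2, -91/4)
  seg 4: up by d6 = 3/8 → (3/2, -179/8)
  seg 5: down by d11 = 91/4 → (3/2, -361/8)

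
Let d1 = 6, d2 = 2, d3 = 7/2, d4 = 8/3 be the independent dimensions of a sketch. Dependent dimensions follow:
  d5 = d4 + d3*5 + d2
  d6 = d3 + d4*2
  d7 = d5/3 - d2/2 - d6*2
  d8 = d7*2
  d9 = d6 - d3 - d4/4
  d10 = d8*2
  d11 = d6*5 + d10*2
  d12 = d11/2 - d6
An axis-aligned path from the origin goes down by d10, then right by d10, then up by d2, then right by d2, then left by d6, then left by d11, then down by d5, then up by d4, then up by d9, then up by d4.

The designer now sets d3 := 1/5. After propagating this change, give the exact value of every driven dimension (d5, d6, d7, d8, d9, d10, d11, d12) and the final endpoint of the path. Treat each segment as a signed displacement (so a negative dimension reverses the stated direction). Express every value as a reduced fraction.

Apply edit: d3 := 1/5
  d5 = d4 + d3*5 + d2 = 17/3
  d6 = d3 + d4*2 = 83/15
  d7 = d5/3 - d2/2 - d6*2 = -458/45
  d8 = d7*2 = -916/45
  d9 = d6 - d3 - d4/4 = 14/3
  d10 = d8*2 = -1832/45
  d11 = d6*5 + d10*2 = -2419/45
  d12 = d11/2 - d6 = -2917/90
Walk from origin (0, 0):
  seg 1: down by d10 = -1832/45 → (0, 1832/45)
  seg 2: right by d10 = -1832/45 → (-1832/45, 1832/45)
  seg 3: up by d2 = 2 → (-1832/45, 1922/45)
  seg 4: right by d2 = 2 → (-1742/45, 1922/45)
  seg 5: left by d6 = 83/15 → (-1991/45, 1922/45)
  seg 6: left by d11 = -2419/45 → (428/45, 1922/45)
  seg 7: down by d5 = 17/3 → (428/45, 1667/45)
  seg 8: up by d4 = 8/3 → (428/45, 1787/45)
  seg 9: up by d9 = 14/3 → (428/45, 1997/45)
  seg 10: up by d4 = 8/3 → (428/45, 2117/45)

d5 = 17/3
d6 = 83/15
d7 = -458/45
d8 = -916/45
d9 = 14/3
d10 = -1832/45
d11 = -2419/45
d12 = -2917/90
endpoint = (428/45, 2117/45)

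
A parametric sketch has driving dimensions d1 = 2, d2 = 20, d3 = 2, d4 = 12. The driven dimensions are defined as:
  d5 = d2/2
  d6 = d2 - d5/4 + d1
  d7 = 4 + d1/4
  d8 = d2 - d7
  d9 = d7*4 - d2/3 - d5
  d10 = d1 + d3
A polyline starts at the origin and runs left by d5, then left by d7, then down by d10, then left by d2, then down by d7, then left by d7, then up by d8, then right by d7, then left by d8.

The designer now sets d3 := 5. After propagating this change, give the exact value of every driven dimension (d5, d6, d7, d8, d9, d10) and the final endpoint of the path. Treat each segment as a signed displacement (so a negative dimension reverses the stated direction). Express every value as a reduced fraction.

d5 = 10
d6 = 39/2
d7 = 9/2
d8 = 31/2
d9 = 4/3
d10 = 7
endpoint = (-50, 4)

Apply edit: d3 := 5
  d5 = d2/2 = 10
  d6 = d2 - d5/4 + d1 = 39/2
  d7 = 4 + d1/4 = 9/2
  d8 = d2 - d7 = 31/2
  d9 = d7*4 - d2/3 - d5 = 4/3
  d10 = d1 + d3 = 7
Walk from origin (0, 0):
  seg 1: left by d5 = 10 → (-10, 0)
  seg 2: left by d7 = 9/2 → (-29/2, 0)
  seg 3: down by d10 = 7 → (-29/2, -7)
  seg 4: left by d2 = 20 → (-69/2, -7)
  seg 5: down by d7 = 9/2 → (-69/2, -23/2)
  seg 6: left by d7 = 9/2 → (-39, -23/2)
  seg 7: up by d8 = 31/2 → (-39, 4)
  seg 8: right by d7 = 9/2 → (-69/2, 4)
  seg 9: left by d8 = 31/2 → (-50, 4)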